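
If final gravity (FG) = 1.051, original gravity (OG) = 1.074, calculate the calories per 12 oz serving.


ABW = (OG−FG)·131.25·0.79/FG;  °P = 259 − 259/SG (for OG→OE and FG→AE);  RE = 0.1808·OE + 0.8192·AE;  Cal = (6.9·ABW + 4·(RE−0.1))·FG·3.55
ABW = (1.074 − 1.051)·131.25·0.79/1.051 = 2.2691
OE = 259 − 259/1.074 = 17.8454 °P
AE = 259 − 259/1.051 = 12.5680 °P
RE = 0.1808·17.8454 + 0.8192·12.5680 = 13.5222 °P
Cal = (6.9·2.2691 + 4·(13.5222−0.1))·1.051·3.55

258.7314 kcal


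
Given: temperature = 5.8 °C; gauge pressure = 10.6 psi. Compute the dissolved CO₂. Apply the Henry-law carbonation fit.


vols = (P + 14.695)·(0.01821 + 0.09011·e^(−0.04·T))
vols = (10.6 + 14.695)·(0.01821 + 0.09011·e^(−0.04·5.8))

2.2680 volumes


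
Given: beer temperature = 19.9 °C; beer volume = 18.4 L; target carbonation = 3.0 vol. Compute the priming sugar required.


residual = 14.695·(0.01821 + 0.09011·e^(−0.04·T));  sugar = (target − residual)·4.0·V
residual = 14.695·(0.01821 + 0.09011·e^(−0.04·19.9)) = 0.8650
sugar = (3.0 − 0.8650)·4.0·18.4

157.1384 g


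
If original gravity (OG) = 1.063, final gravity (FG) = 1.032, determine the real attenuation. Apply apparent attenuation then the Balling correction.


AA = (OG−FG)/(OG−1)·100;  RA = AA·0.8192
AA = (1.063 − 1.032)/(1.063 − 1)·100 = 49.2063
RA = 49.2063·0.8192

40.3098 %


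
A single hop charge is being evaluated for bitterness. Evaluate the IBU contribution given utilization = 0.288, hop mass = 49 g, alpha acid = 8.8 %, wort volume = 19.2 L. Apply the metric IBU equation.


IBU = (α/100)·mass·U·1000 / V
IBU = (8.8/100)·49·0.288·1000 / 19.2

64.6800 IBU


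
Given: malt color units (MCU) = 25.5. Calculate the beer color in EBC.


SRM = 1.4922·MCU^0.6859;  EBC = SRM·1.97
SRM = 1.4922·25.5^0.6859 = 13.7586
EBC = 13.7586·1.97

27.1044 EBC


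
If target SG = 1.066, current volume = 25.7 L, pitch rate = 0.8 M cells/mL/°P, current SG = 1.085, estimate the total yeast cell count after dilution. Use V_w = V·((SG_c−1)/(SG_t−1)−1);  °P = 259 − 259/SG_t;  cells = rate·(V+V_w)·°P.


V_w = 25.7·((1.085−1)/(1.066−1)−1) = 7.3985
V_final = 25.7 + 7.3985 = 33.0985
°P = 259 − 259/1.066 = 16.0356
cells = 0.8·33.0985·16.0356

424.6045 billion cells


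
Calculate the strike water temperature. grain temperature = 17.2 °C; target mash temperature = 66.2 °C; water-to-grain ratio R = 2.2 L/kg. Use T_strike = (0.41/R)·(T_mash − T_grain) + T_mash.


T_strike = (0.41/2.2)·(66.2 − 17.2) + 66.2

75.3318 °C


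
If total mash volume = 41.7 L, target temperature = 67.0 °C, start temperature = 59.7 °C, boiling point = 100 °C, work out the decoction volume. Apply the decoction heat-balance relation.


V_dec = V_total·(T_target − T_start)/(T_boil − T_start)
V_dec = 41.7·(67.0 − 59.7)/(100 − 59.7)

7.5536 L


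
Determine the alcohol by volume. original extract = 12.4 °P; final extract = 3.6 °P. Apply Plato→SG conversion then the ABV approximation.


SG = 259/(259 − P);  ABV = (OG − FG)·131.25
OG = 259/(259 − 12.4) = 1.0503
FG = 259/(259 − 3.6) = 1.0141
ABV = (1.0503 − 1.0141)·131.25

4.7497 % ABV


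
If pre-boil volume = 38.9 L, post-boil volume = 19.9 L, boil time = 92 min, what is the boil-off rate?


rate = (V_pre − V_post) / (t_min/60)
rate = (38.9 − 19.9) / (92/60)

12.3913 L/hr


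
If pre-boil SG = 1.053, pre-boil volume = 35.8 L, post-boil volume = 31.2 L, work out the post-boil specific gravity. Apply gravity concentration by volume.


SG_post = 1 + (SG_pre − 1)·V_pre/V_post
pts_pre = (1.053 − 1)·1000 = 53.0000
pts_post = 53.0000·35.8/31.2 = 60.8141
SG_post = 1 + 60.8141/1000

1.0608


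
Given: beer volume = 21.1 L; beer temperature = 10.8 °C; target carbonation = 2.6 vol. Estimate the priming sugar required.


residual = 14.695·(0.01821 + 0.09011·e^(−0.04·T));  sugar = (target − residual)·4.0·V
residual = 14.695·(0.01821 + 0.09011·e^(−0.04·10.8)) = 1.1273
sugar = (2.6 − 1.1273)·4.0·21.1

124.2995 g


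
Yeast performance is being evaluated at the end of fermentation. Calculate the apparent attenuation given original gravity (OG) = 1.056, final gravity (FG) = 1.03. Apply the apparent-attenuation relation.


AA = (OG − FG)/(OG − 1) · 100
AA = (1.056 − 1.03)/(1.056 − 1) · 100

46.4286 %


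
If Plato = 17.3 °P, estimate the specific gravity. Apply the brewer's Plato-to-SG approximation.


SG = 259/(259 − P)
SG = 259/(259 − 17.3)

1.0716


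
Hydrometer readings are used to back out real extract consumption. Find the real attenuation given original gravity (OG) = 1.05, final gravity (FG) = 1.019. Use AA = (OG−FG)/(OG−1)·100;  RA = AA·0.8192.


AA = (1.05 − 1.019)/(1.05 − 1)·100 = 62.0000
RA = 62.0000·0.8192

50.7904 %


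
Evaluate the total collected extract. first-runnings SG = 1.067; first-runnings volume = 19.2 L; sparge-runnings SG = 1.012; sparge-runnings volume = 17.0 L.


total = Σ (SG_i − 1)·1000·V_i
first = (1.067 − 1)·1000·19.2 = 1286.4000
sparge = (1.012 − 1)·1000·17.0 = 204.0000
total = 1286.4000 + 204.0000

1490.4000 gravity·L


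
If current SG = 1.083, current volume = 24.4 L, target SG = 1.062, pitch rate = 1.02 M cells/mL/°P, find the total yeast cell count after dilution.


V_w = V·((SG_c−1)/(SG_t−1)−1);  °P = 259 − 259/SG_t;  cells = rate·(V+V_w)·°P
V_w = 24.4·((1.083−1)/(1.062−1)−1) = 8.2645
V_final = 24.4 + 8.2645 = 32.6645
°P = 259 − 259/1.062 = 15.1205
cells = 1.02·32.6645·15.1205

503.7828 billion cells


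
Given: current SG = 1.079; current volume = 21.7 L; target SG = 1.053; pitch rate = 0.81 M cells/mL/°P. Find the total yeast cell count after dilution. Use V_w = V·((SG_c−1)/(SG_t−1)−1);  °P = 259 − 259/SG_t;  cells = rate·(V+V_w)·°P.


V_w = 21.7·((1.079−1)/(1.053−1)−1) = 10.6453
V_final = 21.7 + 10.6453 = 32.3453
°P = 259 − 259/1.053 = 13.0361
cells = 0.81·32.3453·13.0361

341.5413 billion cells


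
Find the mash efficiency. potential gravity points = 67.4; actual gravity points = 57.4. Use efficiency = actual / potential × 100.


efficiency = 57.4 / 67.4 × 100

85.1632 %


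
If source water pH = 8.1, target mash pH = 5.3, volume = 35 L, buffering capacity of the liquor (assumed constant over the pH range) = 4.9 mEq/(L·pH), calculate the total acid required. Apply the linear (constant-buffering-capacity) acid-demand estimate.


acid = buffering capacity · (pH_source − pH_target) · V
acid = 4.9 · (8.1 − 5.3) · 35

480.2000 mEq


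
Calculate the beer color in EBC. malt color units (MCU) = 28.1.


SRM = 1.4922·MCU^0.6859;  EBC = SRM·1.97
SRM = 1.4922·28.1^0.6859 = 14.7060
EBC = 14.7060·1.97

28.9708 EBC


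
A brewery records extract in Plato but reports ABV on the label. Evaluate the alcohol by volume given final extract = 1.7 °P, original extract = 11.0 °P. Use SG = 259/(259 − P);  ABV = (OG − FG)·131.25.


OG = 259/(259 − 11.0) = 1.0444
FG = 259/(259 − 1.7) = 1.0066
ABV = (1.0444 − 1.0066)·131.25

4.9544 % ABV


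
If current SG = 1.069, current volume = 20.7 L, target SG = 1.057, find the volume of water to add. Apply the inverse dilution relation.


V_water = V·((SG_curr − 1)/(SG_target − 1) − 1)
V_water = 20.7·((1.069 − 1)/(1.057 − 1) − 1)

4.3579 L


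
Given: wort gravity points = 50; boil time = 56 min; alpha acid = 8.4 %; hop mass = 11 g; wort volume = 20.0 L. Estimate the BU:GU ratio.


U = 1.65·0.000125^(GP/1000)·(1−e^(−0.04t))/4.15;  IBU = (α/100)·m·U·1000/V;  BU:GU = IBU/GP
U = 1.65·0.000125^(50/1000)·(1−e^(−0.04·56))/4.15 = 0.2267
IBU = (8.4/100)·11·0.2267·1000/20.0 = 10.4722
BU:GU = 10.4722/50

0.2094


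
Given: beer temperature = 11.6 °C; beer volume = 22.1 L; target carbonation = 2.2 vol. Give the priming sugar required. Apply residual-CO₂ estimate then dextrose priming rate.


residual = 14.695·(0.01821 + 0.09011·e^(−0.04·T));  sugar = (target − residual)·4.0·V
residual = 14.695·(0.01821 + 0.09011·e^(−0.04·11.6)) = 1.1002
sugar = (2.2 − 1.1002)·4.0·22.1

97.2238 g


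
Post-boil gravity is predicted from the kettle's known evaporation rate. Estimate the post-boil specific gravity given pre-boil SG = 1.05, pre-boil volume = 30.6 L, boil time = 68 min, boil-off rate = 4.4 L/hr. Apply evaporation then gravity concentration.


V_post = V_pre − rate·(t/60);  SG_post = 1 + (SG_pre−1)·V_pre/V_post
V_post = 30.6 − 4.4·(68/60) = 25.6133
SG_post = 1 + (1.05 − 1)·30.6/25.6133

1.0597


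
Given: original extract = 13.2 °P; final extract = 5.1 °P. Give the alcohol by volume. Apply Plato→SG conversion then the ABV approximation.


SG = 259/(259 − P);  ABV = (OG − FG)·131.25
OG = 259/(259 − 13.2) = 1.0537
FG = 259/(259 − 5.1) = 1.0201
ABV = (1.0537 − 1.0201)·131.25

4.4120 % ABV


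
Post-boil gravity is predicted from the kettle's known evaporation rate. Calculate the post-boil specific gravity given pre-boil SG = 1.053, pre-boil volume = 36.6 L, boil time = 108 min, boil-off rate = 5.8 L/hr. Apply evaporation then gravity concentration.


V_post = V_pre − rate·(t/60);  SG_post = 1 + (SG_pre−1)·V_pre/V_post
V_post = 36.6 − 5.8·(108/60) = 26.1600
SG_post = 1 + (1.053 − 1)·36.6/26.1600

1.0742


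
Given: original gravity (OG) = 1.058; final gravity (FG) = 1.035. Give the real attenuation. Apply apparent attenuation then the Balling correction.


AA = (OG−FG)/(OG−1)·100;  RA = AA·0.8192
AA = (1.058 − 1.035)/(1.058 − 1)·100 = 39.6552
RA = 39.6552·0.8192

32.4855 %


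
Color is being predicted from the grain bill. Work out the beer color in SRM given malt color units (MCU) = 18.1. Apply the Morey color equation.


SRM = 1.4922 · MCU^0.6859
SRM = 1.4922 · 18.1^0.6859

10.8760 SRM


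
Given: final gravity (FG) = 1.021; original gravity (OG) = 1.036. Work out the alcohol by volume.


ABV = (OG − FG) · 131.25
ABV = (1.036 − 1.021) · 131.25

1.9688 % ABV


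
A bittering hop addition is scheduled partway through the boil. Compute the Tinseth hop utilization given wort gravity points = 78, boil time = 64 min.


U = 1.65·0.000125^(GP/1000) · (1 − e^(−0.04·t))/4.15
bigness = 1.65·0.000125^(78/1000) = 0.8185
boil_factor = (1 − e^(−0.04·64))/4.15 = 0.2223
U = 0.8185 · 0.2223

0.1820


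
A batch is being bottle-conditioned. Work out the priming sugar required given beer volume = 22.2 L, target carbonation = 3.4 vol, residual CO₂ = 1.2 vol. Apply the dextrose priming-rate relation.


sugar = (target − residual)·4.0·V
sugar = (3.4 − 1.2)·4.0·22.2

195.3600 g


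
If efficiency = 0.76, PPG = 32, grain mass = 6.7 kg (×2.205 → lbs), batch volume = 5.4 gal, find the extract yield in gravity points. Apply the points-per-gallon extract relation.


points = lbs × PPG × eff / vol
lbs = 6.7 × 2.205 = 14.7735
points = 14.7735 × 32 × 0.76 / 5.4

66.5355 points


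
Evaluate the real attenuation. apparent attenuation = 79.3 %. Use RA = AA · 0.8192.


RA = 79.3 · 0.8192

64.9626 %


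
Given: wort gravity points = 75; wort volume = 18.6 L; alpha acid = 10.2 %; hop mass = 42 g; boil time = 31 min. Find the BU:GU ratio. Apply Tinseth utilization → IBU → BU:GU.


U = 1.65·0.000125^(GP/1000)·(1−e^(−0.04t))/4.15;  IBU = (α/100)·m·U·1000/V;  BU:GU = IBU/GP
U = 1.65·0.000125^(75/1000)·(1−e^(−0.04·31))/4.15 = 0.1440
IBU = (10.2/100)·42·0.1440·1000/18.6 = 33.1647
BU:GU = 33.1647/75

0.4422


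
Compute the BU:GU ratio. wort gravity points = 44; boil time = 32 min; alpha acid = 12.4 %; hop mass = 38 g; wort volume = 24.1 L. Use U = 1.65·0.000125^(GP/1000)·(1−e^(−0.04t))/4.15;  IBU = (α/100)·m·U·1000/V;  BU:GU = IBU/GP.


U = 1.65·0.000125^(44/1000)·(1−e^(−0.04·32))/4.15 = 0.1933
IBU = (12.4/100)·38·0.1933·1000/24.1 = 37.7923
BU:GU = 37.7923/44

0.8589


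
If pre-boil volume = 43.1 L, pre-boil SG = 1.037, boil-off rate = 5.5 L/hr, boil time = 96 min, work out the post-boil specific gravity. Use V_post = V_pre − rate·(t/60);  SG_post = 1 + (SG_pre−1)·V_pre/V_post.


V_post = 43.1 − 5.5·(96/60) = 34.3000
SG_post = 1 + (1.037 − 1)·43.1/34.3000

1.0465


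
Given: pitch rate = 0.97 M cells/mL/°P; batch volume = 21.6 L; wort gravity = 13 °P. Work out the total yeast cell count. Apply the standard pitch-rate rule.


cells (billions) = rate · V_L · °P
cells = 0.97 · 21.6 · 13

272.3760 billion cells


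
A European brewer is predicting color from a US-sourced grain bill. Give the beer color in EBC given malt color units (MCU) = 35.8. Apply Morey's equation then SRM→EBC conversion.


SRM = 1.4922·MCU^0.6859;  EBC = SRM·1.97
SRM = 1.4922·35.8^0.6859 = 17.3634
EBC = 17.3634·1.97

34.2059 EBC


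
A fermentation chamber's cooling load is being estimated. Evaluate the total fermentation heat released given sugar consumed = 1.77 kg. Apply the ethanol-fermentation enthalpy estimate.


Q = m_sugar · 590 kJ/kg
Q = 1.77 · 590

1044.3000 kJ


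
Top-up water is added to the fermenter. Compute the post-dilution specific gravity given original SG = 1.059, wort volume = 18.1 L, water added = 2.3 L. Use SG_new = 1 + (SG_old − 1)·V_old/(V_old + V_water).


pts = (1.059 − 1)·1000·18.1/(18.1 + 2.3) = 52.3480
SG_new = 1 + 52.3480/1000

1.0523


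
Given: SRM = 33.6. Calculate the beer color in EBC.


EBC = SRM · 1.97
EBC = 33.6 · 1.97

66.1920 EBC


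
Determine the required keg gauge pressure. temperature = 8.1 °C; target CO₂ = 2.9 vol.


psi = vols/(0.01821 + 0.09011·e^(−0.04·T)) − 14.695
psi = 2.9/(0.01821 + 0.09011·e^(−0.04·8.1)) − 14.695

20.0847 psi


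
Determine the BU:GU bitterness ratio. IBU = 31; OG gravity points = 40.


BU:GU = IBU / OG_points
BU:GU = 31 / 40

0.7750


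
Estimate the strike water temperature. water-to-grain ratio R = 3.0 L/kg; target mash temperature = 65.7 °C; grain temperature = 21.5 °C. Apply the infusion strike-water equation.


T_strike = (0.41/R)·(T_mash − T_grain) + T_mash
T_strike = (0.41/3.0)·(65.7 − 21.5) + 65.7

71.7407 °C


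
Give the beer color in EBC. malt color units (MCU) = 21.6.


SRM = 1.4922·MCU^0.6859;  EBC = SRM·1.97
SRM = 1.4922·21.6^0.6859 = 12.2780
EBC = 12.2780·1.97

24.1877 EBC


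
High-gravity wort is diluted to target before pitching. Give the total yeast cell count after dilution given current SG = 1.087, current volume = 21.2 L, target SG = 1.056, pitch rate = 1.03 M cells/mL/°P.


V_w = V·((SG_c−1)/(SG_t−1)−1);  °P = 259 − 259/SG_t;  cells = rate·(V+V_w)·°P
V_w = 21.2·((1.087−1)/(1.056−1)−1) = 11.7357
V_final = 21.2 + 11.7357 = 32.9357
°P = 259 − 259/1.056 = 13.7348
cells = 1.03·32.9357·13.7348

465.9381 billion cells


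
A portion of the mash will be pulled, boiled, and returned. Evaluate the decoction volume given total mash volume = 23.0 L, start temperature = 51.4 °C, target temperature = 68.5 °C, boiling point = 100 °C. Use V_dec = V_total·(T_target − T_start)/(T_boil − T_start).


V_dec = 23.0·(68.5 − 51.4)/(100 − 51.4)

8.0926 L


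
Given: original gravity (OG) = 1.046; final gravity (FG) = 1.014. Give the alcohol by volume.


ABV = (OG − FG) · 131.25
ABV = (1.046 − 1.014) · 131.25

4.2000 % ABV


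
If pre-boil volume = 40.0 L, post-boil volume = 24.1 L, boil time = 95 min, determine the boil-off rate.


rate = (V_pre − V_post) / (t_min/60)
rate = (40.0 − 24.1) / (95/60)

10.0421 L/hr


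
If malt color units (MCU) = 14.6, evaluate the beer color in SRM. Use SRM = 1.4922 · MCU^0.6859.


SRM = 1.4922 · 14.6^0.6859

9.3855 SRM


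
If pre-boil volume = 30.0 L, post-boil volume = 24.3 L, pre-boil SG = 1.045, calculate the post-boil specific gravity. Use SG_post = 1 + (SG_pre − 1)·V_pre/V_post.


pts_pre = (1.045 − 1)·1000 = 45.0000
pts_post = 45.0000·30.0/24.3 = 55.5556
SG_post = 1 + 55.5556/1000

1.0556


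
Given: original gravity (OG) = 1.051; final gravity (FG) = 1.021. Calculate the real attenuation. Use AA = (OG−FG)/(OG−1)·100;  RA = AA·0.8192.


AA = (1.051 − 1.021)/(1.051 − 1)·100 = 58.8235
RA = 58.8235·0.8192

48.1882 %


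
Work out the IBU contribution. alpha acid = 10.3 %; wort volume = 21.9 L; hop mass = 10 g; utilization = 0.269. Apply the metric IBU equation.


IBU = (α/100)·mass·U·1000 / V
IBU = (10.3/100)·10·0.269·1000 / 21.9

12.6516 IBU


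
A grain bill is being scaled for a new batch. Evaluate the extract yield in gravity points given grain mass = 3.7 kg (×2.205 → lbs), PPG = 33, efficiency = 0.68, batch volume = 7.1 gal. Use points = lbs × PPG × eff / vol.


lbs = 3.7 × 2.205 = 8.1585
points = 8.1585 × 33 × 0.68 / 7.1

25.7855 points


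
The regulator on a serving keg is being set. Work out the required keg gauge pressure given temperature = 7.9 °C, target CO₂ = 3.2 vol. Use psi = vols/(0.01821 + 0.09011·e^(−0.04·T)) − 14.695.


psi = 3.2/(0.01821 + 0.09011·e^(−0.04·7.9)) − 14.695

23.4431 psi


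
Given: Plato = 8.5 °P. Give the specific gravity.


SG = 259/(259 − P)
SG = 259/(259 − 8.5)

1.0339


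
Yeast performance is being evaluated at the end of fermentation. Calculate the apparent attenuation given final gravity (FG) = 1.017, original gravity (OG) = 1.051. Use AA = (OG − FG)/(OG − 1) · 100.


AA = (1.051 − 1.017)/(1.051 − 1) · 100

66.6667 %


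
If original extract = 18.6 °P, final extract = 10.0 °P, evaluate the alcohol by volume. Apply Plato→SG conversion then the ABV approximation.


SG = 259/(259 − P);  ABV = (OG − FG)·131.25
OG = 259/(259 − 18.6) = 1.0774
FG = 259/(259 − 10.0) = 1.0402
ABV = (1.0774 − 1.0402)·131.25

4.8839 % ABV


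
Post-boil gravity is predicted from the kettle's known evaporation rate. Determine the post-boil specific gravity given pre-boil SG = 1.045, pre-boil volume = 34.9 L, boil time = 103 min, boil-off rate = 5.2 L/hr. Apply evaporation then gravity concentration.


V_post = V_pre − rate·(t/60);  SG_post = 1 + (SG_pre−1)·V_pre/V_post
V_post = 34.9 − 5.2·(103/60) = 25.9733
SG_post = 1 + (1.045 − 1)·34.9/25.9733

1.0605


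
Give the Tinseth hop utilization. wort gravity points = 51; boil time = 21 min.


U = 1.65·0.000125^(GP/1000) · (1 − e^(−0.04·t))/4.15
bigness = 1.65·0.000125^(51/1000) = 1.0433
boil_factor = (1 − e^(−0.04·21))/4.15 = 0.1369
U = 1.0433 · 0.1369

0.1429


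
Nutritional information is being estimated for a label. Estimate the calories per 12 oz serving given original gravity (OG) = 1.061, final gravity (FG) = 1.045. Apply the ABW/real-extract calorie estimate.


ABW = (OG−FG)·131.25·0.79/FG;  °P = 259 − 259/SG (for OG→OE and FG→AE);  RE = 0.1808·OE + 0.8192·AE;  Cal = (6.9·ABW + 4·(RE−0.1))·FG·3.55
ABW = (1.061 − 1.045)·131.25·0.79/1.045 = 1.5876
OE = 259 − 259/1.061 = 14.8907 °P
AE = 259 − 259/1.045 = 11.1531 °P
RE = 0.1808·14.8907 + 0.8192·11.1531 = 11.8289 °P
Cal = (6.9·1.5876 + 4·(11.8289−0.1))·1.045·3.55

214.6818 kcal


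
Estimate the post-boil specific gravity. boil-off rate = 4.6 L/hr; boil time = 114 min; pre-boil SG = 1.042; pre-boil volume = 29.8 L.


V_post = V_pre − rate·(t/60);  SG_post = 1 + (SG_pre−1)·V_pre/V_post
V_post = 29.8 − 4.6·(114/60) = 21.0600
SG_post = 1 + (1.042 − 1)·29.8/21.0600

1.0594


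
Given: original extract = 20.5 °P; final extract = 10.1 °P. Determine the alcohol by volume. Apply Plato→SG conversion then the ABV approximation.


SG = 259/(259 − P);  ABV = (OG − FG)·131.25
OG = 259/(259 − 20.5) = 1.0860
FG = 259/(259 − 10.1) = 1.0406
ABV = (1.0860 − 1.0406)·131.25

5.9555 % ABV


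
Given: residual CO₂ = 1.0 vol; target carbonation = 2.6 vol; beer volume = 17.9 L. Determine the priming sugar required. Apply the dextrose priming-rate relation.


sugar = (target − residual)·4.0·V
sugar = (2.6 − 1.0)·4.0·17.9

114.5600 g


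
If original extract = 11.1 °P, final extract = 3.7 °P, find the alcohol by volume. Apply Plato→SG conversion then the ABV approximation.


SG = 259/(259 − P);  ABV = (OG − FG)·131.25
OG = 259/(259 − 11.1) = 1.0448
FG = 259/(259 − 3.7) = 1.0145
ABV = (1.0448 − 1.0145)·131.25

3.9747 % ABV


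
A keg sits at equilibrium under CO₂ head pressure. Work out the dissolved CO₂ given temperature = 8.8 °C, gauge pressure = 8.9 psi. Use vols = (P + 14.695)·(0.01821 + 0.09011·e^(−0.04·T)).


vols = (8.9 + 14.695)·(0.01821 + 0.09011·e^(−0.04·8.8))

1.9249 volumes


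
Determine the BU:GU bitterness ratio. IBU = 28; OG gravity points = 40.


BU:GU = IBU / OG_points
BU:GU = 28 / 40

0.7000


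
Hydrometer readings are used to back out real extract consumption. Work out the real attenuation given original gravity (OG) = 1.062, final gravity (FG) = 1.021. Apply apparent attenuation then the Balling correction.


AA = (OG−FG)/(OG−1)·100;  RA = AA·0.8192
AA = (1.062 − 1.021)/(1.062 − 1)·100 = 66.1290
RA = 66.1290·0.8192

54.1729 %


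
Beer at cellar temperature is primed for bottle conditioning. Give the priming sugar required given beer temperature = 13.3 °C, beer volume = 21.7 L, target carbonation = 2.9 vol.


residual = 14.695·(0.01821 + 0.09011·e^(−0.04·T));  sugar = (target − residual)·4.0·V
residual = 14.695·(0.01821 + 0.09011·e^(−0.04·13.3)) = 1.0454
sugar = (2.9 − 1.0454)·4.0·21.7

160.9750 g


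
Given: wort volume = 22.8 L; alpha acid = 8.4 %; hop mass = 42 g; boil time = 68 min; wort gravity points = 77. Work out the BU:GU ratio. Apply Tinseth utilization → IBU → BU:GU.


U = 1.65·0.000125^(GP/1000)·(1−e^(−0.04t))/4.15;  IBU = (α/100)·m·U·1000/V;  BU:GU = IBU/GP
U = 1.65·0.000125^(77/1000)·(1−e^(−0.04·68))/4.15 = 0.1859
IBU = (8.4/100)·42·0.1859·1000/22.8 = 28.7671
BU:GU = 28.7671/77

0.3736


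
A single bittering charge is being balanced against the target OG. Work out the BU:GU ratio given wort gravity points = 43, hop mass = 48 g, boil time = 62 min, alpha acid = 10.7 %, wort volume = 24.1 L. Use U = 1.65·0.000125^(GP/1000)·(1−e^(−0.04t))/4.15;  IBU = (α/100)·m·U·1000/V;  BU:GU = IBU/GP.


U = 1.65·0.000125^(43/1000)·(1−e^(−0.04·62))/4.15 = 0.2475
IBU = (10.7/100)·48·0.2475·1000/24.1 = 52.7507
BU:GU = 52.7507/43

1.2268


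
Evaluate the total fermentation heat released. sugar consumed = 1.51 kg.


Q = m_sugar · 590 kJ/kg
Q = 1.51 · 590

890.9000 kJ


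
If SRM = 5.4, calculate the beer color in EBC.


EBC = SRM · 1.97
EBC = 5.4 · 1.97

10.6380 EBC


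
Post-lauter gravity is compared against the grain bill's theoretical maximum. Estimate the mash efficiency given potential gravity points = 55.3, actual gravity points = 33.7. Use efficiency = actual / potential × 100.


efficiency = 33.7 / 55.3 × 100

60.9403 %


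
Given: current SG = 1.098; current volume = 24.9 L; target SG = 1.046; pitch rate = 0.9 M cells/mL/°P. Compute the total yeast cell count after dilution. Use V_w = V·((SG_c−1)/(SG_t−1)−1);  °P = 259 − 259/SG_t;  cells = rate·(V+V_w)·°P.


V_w = 24.9·((1.098−1)/(1.046−1)−1) = 28.1478
V_final = 24.9 + 28.1478 = 53.0478
°P = 259 − 259/1.046 = 11.3901
cells = 0.9·53.0478·11.3901

543.7960 billion cells


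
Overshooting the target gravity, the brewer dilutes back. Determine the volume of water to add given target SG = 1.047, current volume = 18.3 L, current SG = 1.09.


V_water = V·((SG_curr − 1)/(SG_target − 1) − 1)
V_water = 18.3·((1.09 − 1)/(1.047 − 1) − 1)

16.7426 L


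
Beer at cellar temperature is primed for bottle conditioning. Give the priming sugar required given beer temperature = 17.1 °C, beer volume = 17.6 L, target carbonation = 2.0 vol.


residual = 14.695·(0.01821 + 0.09011·e^(−0.04·T));  sugar = (target − residual)·4.0·V
residual = 14.695·(0.01821 + 0.09011·e^(−0.04·17.1)) = 0.9358
sugar = (2.0 − 0.9358)·4.0·17.6

74.9223 g


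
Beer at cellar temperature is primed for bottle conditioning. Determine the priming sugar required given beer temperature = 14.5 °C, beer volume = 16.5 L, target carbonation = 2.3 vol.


residual = 14.695·(0.01821 + 0.09011·e^(−0.04·T));  sugar = (target − residual)·4.0·V
residual = 14.695·(0.01821 + 0.09011·e^(−0.04·14.5)) = 1.0090
sugar = (2.3 − 1.0090)·4.0·16.5

85.2064 g


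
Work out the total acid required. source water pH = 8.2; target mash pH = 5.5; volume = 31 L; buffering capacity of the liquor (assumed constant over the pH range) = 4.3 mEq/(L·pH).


acid = buffering capacity · (pH_source − pH_target) · V
acid = 4.3 · (8.2 − 5.5) · 31

359.9100 mEq


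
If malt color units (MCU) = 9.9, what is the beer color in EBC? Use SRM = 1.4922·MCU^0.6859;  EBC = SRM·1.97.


SRM = 1.4922·9.9^0.6859 = 7.1901
EBC = 7.1901·1.97

14.1644 EBC


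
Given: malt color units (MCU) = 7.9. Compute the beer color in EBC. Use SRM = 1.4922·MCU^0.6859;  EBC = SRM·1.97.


SRM = 1.4922·7.9^0.6859 = 6.1590
EBC = 6.1590·1.97

12.1332 EBC


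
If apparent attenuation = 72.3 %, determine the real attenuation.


RA = AA · 0.8192
RA = 72.3 · 0.8192

59.2282 %


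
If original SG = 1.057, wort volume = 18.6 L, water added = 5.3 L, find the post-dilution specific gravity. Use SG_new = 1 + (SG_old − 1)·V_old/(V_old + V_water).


pts = (1.057 − 1)·1000·18.6/(18.6 + 5.3) = 44.3598
SG_new = 1 + 44.3598/1000

1.0444


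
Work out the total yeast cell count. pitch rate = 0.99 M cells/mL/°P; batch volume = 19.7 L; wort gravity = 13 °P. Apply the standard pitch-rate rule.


cells (billions) = rate · V_L · °P
cells = 0.99 · 19.7 · 13

253.5390 billion cells


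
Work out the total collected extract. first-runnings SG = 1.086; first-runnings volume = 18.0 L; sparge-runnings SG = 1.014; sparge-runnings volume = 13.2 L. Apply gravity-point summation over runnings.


total = Σ (SG_i − 1)·1000·V_i
first = (1.086 − 1)·1000·18.0 = 1548.0000
sparge = (1.014 − 1)·1000·13.2 = 184.8000
total = 1548.0000 + 184.8000

1732.8000 gravity·L


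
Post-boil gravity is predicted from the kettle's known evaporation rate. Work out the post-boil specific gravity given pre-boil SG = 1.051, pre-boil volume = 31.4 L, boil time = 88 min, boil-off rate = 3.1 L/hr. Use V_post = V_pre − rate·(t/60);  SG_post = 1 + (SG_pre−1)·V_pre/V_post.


V_post = 31.4 − 3.1·(88/60) = 26.8533
SG_post = 1 + (1.051 − 1)·31.4/26.8533

1.0596


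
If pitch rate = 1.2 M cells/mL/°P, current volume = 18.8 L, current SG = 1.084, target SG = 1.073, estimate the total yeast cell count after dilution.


V_w = V·((SG_c−1)/(SG_t−1)−1);  °P = 259 − 259/SG_t;  cells = rate·(V+V_w)·°P
V_w = 18.8·((1.084−1)/(1.073−1)−1) = 2.8329
V_final = 18.8 + 2.8329 = 21.6329
°P = 259 − 259/1.073 = 17.6207
cells = 1.2·21.6329·17.6207

457.4234 billion cells


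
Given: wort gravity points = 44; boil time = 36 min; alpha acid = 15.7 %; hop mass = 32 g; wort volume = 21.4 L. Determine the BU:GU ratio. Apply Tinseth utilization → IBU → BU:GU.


U = 1.65·0.000125^(GP/1000)·(1−e^(−0.04t))/4.15;  IBU = (α/100)·m·U·1000/V;  BU:GU = IBU/GP
U = 1.65·0.000125^(44/1000)·(1−e^(−0.04·36))/4.15 = 0.2043
IBU = (15.7/100)·32·0.2043·1000/21.4 = 47.9625
BU:GU = 47.9625/44

1.0901


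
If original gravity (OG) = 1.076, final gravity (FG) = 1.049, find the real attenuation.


AA = (OG−FG)/(OG−1)·100;  RA = AA·0.8192
AA = (1.076 − 1.049)/(1.076 − 1)·100 = 35.5263
RA = 35.5263·0.8192

29.1032 %


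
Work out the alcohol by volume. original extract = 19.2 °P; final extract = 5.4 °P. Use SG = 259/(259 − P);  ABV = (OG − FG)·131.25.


OG = 259/(259 − 19.2) = 1.0801
FG = 259/(259 − 5.4) = 1.0213
ABV = (1.0801 − 1.0213)·131.25

7.7140 % ABV


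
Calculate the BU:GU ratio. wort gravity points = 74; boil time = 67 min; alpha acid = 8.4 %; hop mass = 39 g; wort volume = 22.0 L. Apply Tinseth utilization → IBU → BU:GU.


U = 1.65·0.000125^(GP/1000)·(1−e^(−0.04t))/4.15;  IBU = (α/100)·m·U·1000/V;  BU:GU = IBU/GP
U = 1.65·0.000125^(74/1000)·(1−e^(−0.04·67))/4.15 = 0.1904
IBU = (8.4/100)·39·0.1904·1000/22.0 = 28.3584
BU:GU = 28.3584/74

0.3832


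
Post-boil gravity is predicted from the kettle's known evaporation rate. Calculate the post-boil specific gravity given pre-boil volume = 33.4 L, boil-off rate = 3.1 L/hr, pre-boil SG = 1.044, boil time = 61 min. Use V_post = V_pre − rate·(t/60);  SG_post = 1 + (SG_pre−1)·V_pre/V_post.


V_post = 33.4 − 3.1·(61/60) = 30.2483
SG_post = 1 + (1.044 − 1)·33.4/30.2483

1.0486


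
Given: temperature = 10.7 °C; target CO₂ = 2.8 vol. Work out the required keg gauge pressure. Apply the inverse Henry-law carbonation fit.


psi = vols/(0.01821 + 0.09011·e^(−0.04·T)) − 14.695
psi = 2.8/(0.01821 + 0.09011·e^(−0.04·10.7)) − 14.695

21.6948 psi


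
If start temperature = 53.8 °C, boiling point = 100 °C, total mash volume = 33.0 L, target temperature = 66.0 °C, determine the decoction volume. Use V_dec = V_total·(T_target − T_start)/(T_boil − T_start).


V_dec = 33.0·(66.0 − 53.8)/(100 − 53.8)

8.7143 L


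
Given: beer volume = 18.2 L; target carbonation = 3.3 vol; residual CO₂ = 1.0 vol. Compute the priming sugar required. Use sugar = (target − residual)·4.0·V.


sugar = (3.3 − 1.0)·4.0·18.2

167.4400 g


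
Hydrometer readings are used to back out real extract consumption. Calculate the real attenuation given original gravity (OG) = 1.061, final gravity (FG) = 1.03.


AA = (OG−FG)/(OG−1)·100;  RA = AA·0.8192
AA = (1.061 − 1.03)/(1.061 − 1)·100 = 50.8197
RA = 50.8197·0.8192

41.6315 %


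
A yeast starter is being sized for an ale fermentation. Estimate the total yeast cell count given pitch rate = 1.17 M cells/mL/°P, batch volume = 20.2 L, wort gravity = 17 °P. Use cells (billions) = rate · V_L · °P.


cells = 1.17 · 20.2 · 17

401.7780 billion cells


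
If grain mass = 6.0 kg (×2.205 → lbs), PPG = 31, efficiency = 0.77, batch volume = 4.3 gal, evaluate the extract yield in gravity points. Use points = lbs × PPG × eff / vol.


lbs = 6.0 × 2.205 = 13.2300
points = 13.2300 × 31 × 0.77 / 4.3

73.4419 points


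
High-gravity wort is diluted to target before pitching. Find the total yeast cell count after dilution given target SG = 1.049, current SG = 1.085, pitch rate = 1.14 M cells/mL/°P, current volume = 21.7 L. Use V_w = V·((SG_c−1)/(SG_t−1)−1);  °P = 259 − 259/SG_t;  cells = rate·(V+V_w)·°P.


V_w = 21.7·((1.085−1)/(1.049−1)−1) = 15.9429
V_final = 21.7 + 15.9429 = 37.6429
°P = 259 − 259/1.049 = 12.0982
cells = 1.14·37.6429·12.0982

519.1678 billion cells


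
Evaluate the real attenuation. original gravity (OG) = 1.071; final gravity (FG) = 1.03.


AA = (OG−FG)/(OG−1)·100;  RA = AA·0.8192
AA = (1.071 − 1.03)/(1.071 − 1)·100 = 57.7465
RA = 57.7465·0.8192

47.3059 %


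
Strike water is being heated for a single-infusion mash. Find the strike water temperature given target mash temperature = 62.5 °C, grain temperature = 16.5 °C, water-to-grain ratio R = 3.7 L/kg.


T_strike = (0.41/R)·(T_mash − T_grain) + T_mash
T_strike = (0.41/3.7)·(62.5 − 16.5) + 62.5

67.5973 °C


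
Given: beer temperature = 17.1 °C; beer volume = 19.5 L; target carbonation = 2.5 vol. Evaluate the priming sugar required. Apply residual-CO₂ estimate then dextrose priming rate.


residual = 14.695·(0.01821 + 0.09011·e^(−0.04·T));  sugar = (target − residual)·4.0·V
residual = 14.695·(0.01821 + 0.09011·e^(−0.04·17.1)) = 0.9358
sugar = (2.5 − 0.9358)·4.0·19.5

122.0105 g


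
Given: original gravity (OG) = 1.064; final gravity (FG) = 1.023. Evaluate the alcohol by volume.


ABV = (OG − FG) · 131.25
ABV = (1.064 − 1.023) · 131.25

5.3813 % ABV


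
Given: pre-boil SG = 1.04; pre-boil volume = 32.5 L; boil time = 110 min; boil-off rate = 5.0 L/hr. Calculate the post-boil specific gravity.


V_post = V_pre − rate·(t/60);  SG_post = 1 + (SG_pre−1)·V_pre/V_post
V_post = 32.5 − 5.0·(110/60) = 23.3333
SG_post = 1 + (1.04 − 1)·32.5/23.3333

1.0557


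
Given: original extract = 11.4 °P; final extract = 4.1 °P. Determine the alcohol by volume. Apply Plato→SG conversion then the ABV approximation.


SG = 259/(259 − P);  ABV = (OG − FG)·131.25
OG = 259/(259 − 11.4) = 1.0460
FG = 259/(259 − 4.1) = 1.0161
ABV = (1.0460 − 1.0161)·131.25

3.9319 % ABV


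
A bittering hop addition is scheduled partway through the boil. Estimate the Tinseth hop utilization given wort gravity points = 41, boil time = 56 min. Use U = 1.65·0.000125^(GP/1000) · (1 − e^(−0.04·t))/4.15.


bigness = 1.65·0.000125^(41/1000) = 1.1415
boil_factor = (1 − e^(−0.04·56))/4.15 = 0.2153
U = 1.1415 · 0.2153

0.2458


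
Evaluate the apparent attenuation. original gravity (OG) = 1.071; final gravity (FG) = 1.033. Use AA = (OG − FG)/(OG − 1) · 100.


AA = (1.071 − 1.033)/(1.071 − 1) · 100

53.5211 %


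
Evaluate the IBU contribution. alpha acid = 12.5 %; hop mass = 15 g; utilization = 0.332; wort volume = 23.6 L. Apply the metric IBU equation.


IBU = (α/100)·mass·U·1000 / V
IBU = (12.5/100)·15·0.332·1000 / 23.6

26.3771 IBU


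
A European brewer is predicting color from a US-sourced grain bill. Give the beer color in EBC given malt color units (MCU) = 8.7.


SRM = 1.4922·MCU^0.6859;  EBC = SRM·1.97
SRM = 1.4922·8.7^0.6859 = 6.5803
EBC = 6.5803·1.97

12.9631 EBC


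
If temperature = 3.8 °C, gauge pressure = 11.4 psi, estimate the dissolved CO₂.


vols = (P + 14.695)·(0.01821 + 0.09011·e^(−0.04·T))
vols = (11.4 + 14.695)·(0.01821 + 0.09011·e^(−0.04·3.8))

2.4950 volumes


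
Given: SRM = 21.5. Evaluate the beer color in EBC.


EBC = SRM · 1.97
EBC = 21.5 · 1.97

42.3550 EBC


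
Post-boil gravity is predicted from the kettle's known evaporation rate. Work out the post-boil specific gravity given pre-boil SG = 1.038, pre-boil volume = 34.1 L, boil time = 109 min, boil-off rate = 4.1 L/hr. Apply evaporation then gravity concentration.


V_post = V_pre − rate·(t/60);  SG_post = 1 + (SG_pre−1)·V_pre/V_post
V_post = 34.1 − 4.1·(109/60) = 26.6517
SG_post = 1 + (1.038 − 1)·34.1/26.6517

1.0486


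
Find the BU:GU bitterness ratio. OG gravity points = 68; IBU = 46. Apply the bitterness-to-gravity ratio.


BU:GU = IBU / OG_points
BU:GU = 46 / 68

0.6765


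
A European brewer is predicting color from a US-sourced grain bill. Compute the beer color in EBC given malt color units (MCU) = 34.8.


SRM = 1.4922·MCU^0.6859;  EBC = SRM·1.97
SRM = 1.4922·34.8^0.6859 = 17.0293
EBC = 17.0293·1.97

33.5477 EBC


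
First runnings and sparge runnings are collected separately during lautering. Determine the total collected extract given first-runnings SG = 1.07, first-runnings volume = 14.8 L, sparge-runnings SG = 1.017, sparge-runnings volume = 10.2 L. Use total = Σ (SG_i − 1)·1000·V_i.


first = (1.07 − 1)·1000·14.8 = 1036.0000
sparge = (1.017 − 1)·1000·10.2 = 173.4000
total = 1036.0000 + 173.4000

1209.4000 gravity·L


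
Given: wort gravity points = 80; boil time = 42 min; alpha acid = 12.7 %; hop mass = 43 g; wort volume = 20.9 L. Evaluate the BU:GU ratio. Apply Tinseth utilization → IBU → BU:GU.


U = 1.65·0.000125^(GP/1000)·(1−e^(−0.04t))/4.15;  IBU = (α/100)·m·U·1000/V;  BU:GU = IBU/GP
U = 1.65·0.000125^(80/1000)·(1−e^(−0.04·42))/4.15 = 0.1576
IBU = (12.7/100)·43·0.1576·1000/20.9 = 41.1850
BU:GU = 41.1850/80

0.5148


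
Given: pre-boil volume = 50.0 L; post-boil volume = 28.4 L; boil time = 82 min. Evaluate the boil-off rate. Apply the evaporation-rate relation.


rate = (V_pre − V_post) / (t_min/60)
rate = (50.0 − 28.4) / (82/60)

15.8049 L/hr


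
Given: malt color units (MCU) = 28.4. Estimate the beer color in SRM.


SRM = 1.4922 · MCU^0.6859
SRM = 1.4922 · 28.4^0.6859

14.8135 SRM


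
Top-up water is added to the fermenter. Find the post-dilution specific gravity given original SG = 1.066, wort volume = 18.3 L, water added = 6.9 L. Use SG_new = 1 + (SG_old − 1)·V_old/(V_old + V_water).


pts = (1.066 − 1)·1000·18.3/(18.3 + 6.9) = 47.9286
SG_new = 1 + 47.9286/1000

1.0479


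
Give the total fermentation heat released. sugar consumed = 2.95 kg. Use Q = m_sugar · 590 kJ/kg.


Q = 2.95 · 590

1740.5000 kJ


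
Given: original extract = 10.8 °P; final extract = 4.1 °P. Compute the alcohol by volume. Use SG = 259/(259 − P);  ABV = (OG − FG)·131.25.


OG = 259/(259 − 10.8) = 1.0435
FG = 259/(259 − 4.1) = 1.0161
ABV = (1.0435 − 1.0161)·131.25

3.6000 % ABV


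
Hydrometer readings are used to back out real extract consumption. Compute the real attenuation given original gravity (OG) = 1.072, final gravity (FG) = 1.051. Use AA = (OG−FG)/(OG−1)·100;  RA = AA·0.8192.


AA = (1.072 − 1.051)/(1.072 − 1)·100 = 29.1667
RA = 29.1667·0.8192

23.8933 %


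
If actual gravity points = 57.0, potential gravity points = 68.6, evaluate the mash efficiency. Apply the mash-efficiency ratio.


efficiency = actual / potential × 100
efficiency = 57.0 / 68.6 × 100

83.0904 %


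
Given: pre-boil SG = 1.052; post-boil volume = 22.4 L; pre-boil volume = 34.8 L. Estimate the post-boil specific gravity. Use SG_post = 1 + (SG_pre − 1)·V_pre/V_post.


pts_pre = (1.052 − 1)·1000 = 52.0000
pts_post = 52.0000·34.8/22.4 = 80.7857
SG_post = 1 + 80.7857/1000

1.0808


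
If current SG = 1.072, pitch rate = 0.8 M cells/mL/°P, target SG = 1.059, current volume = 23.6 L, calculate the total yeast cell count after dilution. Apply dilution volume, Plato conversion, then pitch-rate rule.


V_w = V·((SG_c−1)/(SG_t−1)−1);  °P = 259 − 259/SG_t;  cells = rate·(V+V_w)·°P
V_w = 23.6·((1.072−1)/(1.059−1)−1) = 5.2000
V_final = 23.6 + 5.2000 = 28.8000
°P = 259 − 259/1.059 = 14.4297
cells = 0.8·28.8000·14.4297

332.4592 billion cells


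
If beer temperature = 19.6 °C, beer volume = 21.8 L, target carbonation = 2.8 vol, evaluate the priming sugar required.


residual = 14.695·(0.01821 + 0.09011·e^(−0.04·T));  sugar = (target − residual)·4.0·V
residual = 14.695·(0.01821 + 0.09011·e^(−0.04·19.6)) = 0.8722
sugar = (2.8 − 0.8722)·4.0·21.8

168.1060 g


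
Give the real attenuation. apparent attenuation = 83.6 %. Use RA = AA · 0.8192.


RA = 83.6 · 0.8192

68.4851 %


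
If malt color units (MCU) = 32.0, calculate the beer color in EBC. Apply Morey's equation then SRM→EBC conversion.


SRM = 1.4922·MCU^0.6859;  EBC = SRM·1.97
SRM = 1.4922·32.0^0.6859 = 16.0772
EBC = 16.0772·1.97

31.6720 EBC


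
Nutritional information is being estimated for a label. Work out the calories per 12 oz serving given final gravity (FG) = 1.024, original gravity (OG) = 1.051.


ABW = (OG−FG)·131.25·0.79/FG;  °P = 259 − 259/SG (for OG→OE and FG→AE);  RE = 0.1808·OE + 0.8192·AE;  Cal = (6.9·ABW + 4·(RE−0.1))·FG·3.55
ABW = (1.051 − 1.024)·131.25·0.79/1.024 = 2.7339
OE = 259 − 259/1.051 = 12.5680 °P
AE = 259 − 259/1.024 = 6.0703 °P
RE = 0.1808·12.5680 + 0.8192·6.0703 = 7.2451 °P
Cal = (6.9·2.7339 + 4·(7.2451−0.1))·1.024·3.55

172.4708 kcal


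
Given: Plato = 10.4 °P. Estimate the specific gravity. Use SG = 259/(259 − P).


SG = 259/(259 − 10.4)

1.0418


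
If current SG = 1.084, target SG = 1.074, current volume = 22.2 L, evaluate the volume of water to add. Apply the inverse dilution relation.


V_water = V·((SG_curr − 1)/(SG_target − 1) − 1)
V_water = 22.2·((1.084 − 1)/(1.074 − 1) − 1)

3.0000 L
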